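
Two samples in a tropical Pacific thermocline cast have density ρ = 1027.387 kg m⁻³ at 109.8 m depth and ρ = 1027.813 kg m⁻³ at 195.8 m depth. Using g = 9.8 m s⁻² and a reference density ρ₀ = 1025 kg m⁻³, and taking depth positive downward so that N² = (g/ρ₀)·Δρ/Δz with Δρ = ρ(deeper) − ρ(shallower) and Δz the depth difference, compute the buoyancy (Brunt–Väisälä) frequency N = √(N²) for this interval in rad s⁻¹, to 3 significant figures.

Δρ = 1027.813 − 1027.387 = 0.426 kg m⁻³ over Δz = 195.8 − 109.8 = 86 m.
N² = (9.8/1025) × (0.426/86) = 4.7360 × 10⁻⁵ s⁻².
N = √(4.7360 × 10⁻⁵) = 6.8819 × 10⁻³ rad s⁻¹ ≈ 6.88 × 10⁻³ rad s⁻¹.

6.88 × 10⁻³ rad s⁻¹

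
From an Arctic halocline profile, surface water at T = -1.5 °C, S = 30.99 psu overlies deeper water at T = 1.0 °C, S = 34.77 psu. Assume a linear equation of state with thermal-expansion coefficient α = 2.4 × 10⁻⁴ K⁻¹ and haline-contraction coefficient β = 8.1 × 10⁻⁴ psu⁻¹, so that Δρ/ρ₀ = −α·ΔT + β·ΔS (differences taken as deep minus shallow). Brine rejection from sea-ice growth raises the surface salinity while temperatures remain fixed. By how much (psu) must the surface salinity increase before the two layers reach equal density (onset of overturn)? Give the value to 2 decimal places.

Neutral buoyancy requires −α(T_deep − T_surf) + β(S_deep − S_surf′) = 0.
S_surf′ = S_deep − (α/β)·ΔT = 34.77 − (2.4 × 10⁻⁴/8.1 × 10⁻⁴)·(+2.5) = 34.0293 psu.
Increase required: 34.0293 − 30.99 = 3.0393 psu.

3.04 psu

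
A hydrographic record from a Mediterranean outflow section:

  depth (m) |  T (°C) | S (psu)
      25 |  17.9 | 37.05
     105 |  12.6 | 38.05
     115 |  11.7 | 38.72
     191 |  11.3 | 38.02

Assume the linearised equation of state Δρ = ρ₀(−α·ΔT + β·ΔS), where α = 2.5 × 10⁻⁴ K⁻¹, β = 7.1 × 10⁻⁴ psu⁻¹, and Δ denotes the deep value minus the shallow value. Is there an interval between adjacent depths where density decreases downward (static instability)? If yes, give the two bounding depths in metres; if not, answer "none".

115–191 m

Evaluate Δρ/ρ₀ = −αΔT + βΔS across each adjacent pair:
  25–105 m: −αΔT+βΔS = −(2.5 × 10⁻⁴)(-5.3)+(7.1 × 10⁻⁴)(+1.00) = 2.0 × 10⁻³ → stable
  105–115 m: −αΔT+βΔS = −(2.5 × 10⁻⁴)(-0.9)+(7.1 × 10⁻⁴)(+0.67) = 7.0 × 10⁻⁴ → stable
  115–191 m: −αΔT+βΔS = −(2.5 × 10⁻⁴)(-0.4)+(7.1 × 10⁻⁴)(-0.70) = -4.0 × 10⁻⁴ → UNSTABLE
The 115–191 m interval has Δρ < 0: lighter water underlies denser water.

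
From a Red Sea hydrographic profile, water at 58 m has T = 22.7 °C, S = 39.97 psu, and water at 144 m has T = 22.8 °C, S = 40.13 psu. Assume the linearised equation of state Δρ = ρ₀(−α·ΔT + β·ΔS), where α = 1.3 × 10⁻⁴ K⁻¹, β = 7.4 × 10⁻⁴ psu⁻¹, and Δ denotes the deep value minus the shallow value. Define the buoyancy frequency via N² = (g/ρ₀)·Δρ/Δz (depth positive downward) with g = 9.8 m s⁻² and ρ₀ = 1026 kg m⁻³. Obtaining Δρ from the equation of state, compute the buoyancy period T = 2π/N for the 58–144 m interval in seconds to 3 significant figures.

1.81 × 10³ s

ΔT = +0.1 K, ΔS = +0.16 psu (deep − shallow).
Δρ/ρ₀ = −αΔT + βΔS = -1.30 × 10⁻⁵ + 1.184 × 10⁻⁴ = 1.054 × 10⁻⁴, so Δρ ≈ 0.1081 kg m⁻³.
N² = (g/ρ₀)·Δρ/Δz = g·(Δρ/ρ₀)/Δz = 9.8 × 1.054 × 10⁻⁴ / 86 = 1.2011 × 10⁻⁵ s⁻².
N = √(1.2011 × 10⁻⁵) = 3.4657 × 10⁻³ rad s⁻¹ → T = 2π/N = 1.8130 × 10³ s ≈ 1.81 × 10³ s.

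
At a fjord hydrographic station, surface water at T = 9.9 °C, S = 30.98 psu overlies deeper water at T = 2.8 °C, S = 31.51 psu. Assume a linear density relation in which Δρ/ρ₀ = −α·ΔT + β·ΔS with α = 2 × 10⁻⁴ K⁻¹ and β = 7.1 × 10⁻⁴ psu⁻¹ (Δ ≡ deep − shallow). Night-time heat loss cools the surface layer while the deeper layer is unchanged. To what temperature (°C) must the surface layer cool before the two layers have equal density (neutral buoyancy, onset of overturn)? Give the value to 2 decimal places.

0.92 °C

Neutral buoyancy requires Δρ = 0, i.e. −α(T_deep − T_surf′) + β(S_deep − S_surf) = 0.
T_surf′ = T_deep − (β/α)·ΔS = 2.8 − (7.1 × 10⁻⁴/2 × 10⁻⁴)·(+0.53) = 0.9185 °C.
Cooling required: 9.9 − (0.9185) = 8.9815 °C.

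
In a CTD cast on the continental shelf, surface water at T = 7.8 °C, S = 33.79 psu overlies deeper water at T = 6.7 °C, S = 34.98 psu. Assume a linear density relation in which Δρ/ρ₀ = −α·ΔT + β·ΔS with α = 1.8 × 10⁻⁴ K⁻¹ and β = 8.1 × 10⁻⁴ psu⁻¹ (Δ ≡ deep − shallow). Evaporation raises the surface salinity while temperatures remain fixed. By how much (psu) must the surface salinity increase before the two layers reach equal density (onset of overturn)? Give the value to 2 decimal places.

1.43 psu

Neutral buoyancy requires −α(T_deep − T_surf) + β(S_deep − S_surf′) = 0.
S_surf′ = S_deep − (α/β)·ΔT = 34.98 − (1.8 × 10⁻⁴/8.1 × 10⁻⁴)·(-1.1) = 35.2244 psu.
Increase required: 35.2244 − 33.79 = 1.4344 psu.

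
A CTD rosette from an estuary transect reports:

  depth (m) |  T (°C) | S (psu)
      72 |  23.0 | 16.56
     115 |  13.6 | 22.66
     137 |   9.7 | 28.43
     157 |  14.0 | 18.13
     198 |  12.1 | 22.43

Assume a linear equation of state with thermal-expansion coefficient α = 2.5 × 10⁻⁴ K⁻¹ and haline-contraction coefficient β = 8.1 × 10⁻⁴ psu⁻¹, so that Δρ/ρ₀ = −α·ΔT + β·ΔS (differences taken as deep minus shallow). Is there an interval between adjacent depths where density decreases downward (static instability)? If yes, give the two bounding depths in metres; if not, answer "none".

Evaluate Δρ/ρ₀ = −αΔT + βΔS across each adjacent pair:
  72–115 m: −αΔT+βΔS = −(2.5 × 10⁻⁴)(-9.4)+(8.1 × 10⁻⁴)(+6.10) = 7.3 × 10⁻³ → stable
  115–137 m: −αΔT+βΔS = −(2.5 × 10⁻⁴)(-3.9)+(8.1 × 10⁻⁴)(+5.77) = 5.6 × 10⁻³ → stable
  137–157 m: −αΔT+βΔS = −(2.5 × 10⁻⁴)(+4.3)+(8.1 × 10⁻⁴)(-10.30) = -9.4 × 10⁻³ → UNSTABLE
  157–198 m: −αΔT+βΔS = −(2.5 × 10⁻⁴)(-1.9)+(8.1 × 10⁻⁴)(+4.30) = 4.0 × 10⁻³ → stable
The 137–157 m interval has Δρ < 0: lighter water underlies denser water.

137–157 m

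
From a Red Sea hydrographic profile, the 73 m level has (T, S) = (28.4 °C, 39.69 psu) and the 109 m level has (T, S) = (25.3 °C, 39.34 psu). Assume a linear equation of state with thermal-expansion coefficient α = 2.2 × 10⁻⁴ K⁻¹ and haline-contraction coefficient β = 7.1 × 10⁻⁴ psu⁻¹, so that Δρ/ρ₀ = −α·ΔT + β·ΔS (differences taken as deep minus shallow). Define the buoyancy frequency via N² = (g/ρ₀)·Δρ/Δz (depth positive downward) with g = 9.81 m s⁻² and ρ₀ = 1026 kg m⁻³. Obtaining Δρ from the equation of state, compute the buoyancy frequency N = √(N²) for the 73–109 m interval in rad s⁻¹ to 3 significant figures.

ΔT = -3.1 K, ΔS = -0.35 psu (deep − shallow).
Δρ/ρ₀ = −αΔT + βΔS = 6.82 × 10⁻⁴ − 2.485 × 10⁻⁴ = 4.335 × 10⁻⁴, so Δρ ≈ 0.4448 kg m⁻³.
N² = (g/ρ₀)·Δρ/Δz = g·(Δρ/ρ₀)/Δz = 9.81 × 4.335 × 10⁻⁴ / 36 = 1.1813 × 10⁻⁴ s⁻².
N = √(1.1813 × 10⁻⁴) = 0.010869 rad s⁻¹ ≈ 0.0109 rad s⁻¹.

0.0109 rad s⁻¹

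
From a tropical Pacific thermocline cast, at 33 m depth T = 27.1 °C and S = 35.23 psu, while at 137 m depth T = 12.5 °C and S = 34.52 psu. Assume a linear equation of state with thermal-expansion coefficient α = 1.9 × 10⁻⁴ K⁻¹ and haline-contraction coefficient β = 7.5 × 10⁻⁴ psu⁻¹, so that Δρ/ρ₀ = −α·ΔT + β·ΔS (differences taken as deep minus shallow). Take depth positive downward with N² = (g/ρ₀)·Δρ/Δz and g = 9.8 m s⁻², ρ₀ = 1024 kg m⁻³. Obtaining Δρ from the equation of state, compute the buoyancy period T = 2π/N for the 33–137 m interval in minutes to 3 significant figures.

ΔT = -14.6 K, ΔS = -0.71 psu (deep − shallow).
Δρ/ρ₀ = −αΔT + βΔS = 2.774 × 10⁻³ − 5.325 × 10⁻⁴ = 2.2415 × 10⁻³, so Δρ ≈ 2.295 kg m⁻³.
N² = (g/ρ₀)·Δρ/Δz = g·(Δρ/ρ₀)/Δz = 9.8 × 2.2415 × 10⁻³ / 104 = 2.1122 × 10⁻⁴ s⁻².
N = √(2.1122 × 10⁻⁴) = 0.014533 rad s⁻¹ → T = 2π/N = 432.34 s = 7.2057 min ≈ 7.21 min.

7.21 min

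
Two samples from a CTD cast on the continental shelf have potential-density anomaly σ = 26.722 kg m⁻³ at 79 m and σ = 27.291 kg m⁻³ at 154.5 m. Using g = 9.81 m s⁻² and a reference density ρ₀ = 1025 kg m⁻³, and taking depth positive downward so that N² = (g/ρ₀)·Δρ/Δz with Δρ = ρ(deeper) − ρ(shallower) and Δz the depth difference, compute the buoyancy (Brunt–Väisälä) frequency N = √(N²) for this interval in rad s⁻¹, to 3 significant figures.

8.49 × 10⁻³ rad s⁻¹

Δρ = 1027.291 − 1026.722 = 0.569 kg m⁻³ over Δz = 154.5 − 79 = 75.5 m.
N² = (9.81/1025) × (0.569/75.5) = 7.2129 × 10⁻⁵ s⁻².
N = √(7.2129 × 10⁻⁵) = 8.4929 × 10⁻³ rad s⁻¹ ≈ 8.49 × 10⁻³ rad s⁻¹.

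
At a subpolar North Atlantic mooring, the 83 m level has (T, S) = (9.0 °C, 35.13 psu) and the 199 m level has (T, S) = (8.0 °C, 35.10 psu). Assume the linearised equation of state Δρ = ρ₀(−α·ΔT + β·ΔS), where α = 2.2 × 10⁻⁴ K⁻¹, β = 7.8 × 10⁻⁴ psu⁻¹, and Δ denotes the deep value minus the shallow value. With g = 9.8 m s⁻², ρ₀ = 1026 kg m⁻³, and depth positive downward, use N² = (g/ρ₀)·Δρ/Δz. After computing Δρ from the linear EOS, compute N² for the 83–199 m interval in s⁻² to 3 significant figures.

ΔT = -1.0 K, ΔS = -0.03 psu (deep − shallow).
Δρ/ρ₀ = −αΔT + βΔS = 2.20 × 10⁻⁴ − 2.34 × 10⁻⁵ = 1.966 × 10⁻⁴, so Δρ ≈ 0.2017 kg m⁻³.
N² = (g/ρ₀)·Δρ/Δz = g·(Δρ/ρ₀)/Δz = 9.8 × 1.966 × 10⁻⁴ / 116 = 1.6609 × 10⁻⁵ s⁻² ≈ 1.66 × 10⁻⁵ s⁻².

1.66 × 10⁻⁵ s⁻²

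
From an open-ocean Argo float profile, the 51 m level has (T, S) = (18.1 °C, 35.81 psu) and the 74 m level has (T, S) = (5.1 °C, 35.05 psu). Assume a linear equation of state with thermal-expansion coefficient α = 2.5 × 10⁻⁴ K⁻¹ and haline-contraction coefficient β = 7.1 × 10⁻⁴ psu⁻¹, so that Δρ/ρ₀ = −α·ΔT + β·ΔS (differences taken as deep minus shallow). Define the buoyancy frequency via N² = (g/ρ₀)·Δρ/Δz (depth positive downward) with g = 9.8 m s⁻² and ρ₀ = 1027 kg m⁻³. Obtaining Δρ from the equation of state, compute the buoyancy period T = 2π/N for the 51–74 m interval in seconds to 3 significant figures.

ΔT = -13.0 K, ΔS = -0.76 psu (deep − shallow).
Δρ/ρ₀ = −αΔT + βΔS = 3.25 × 10⁻³ − 5.396 × 10⁻⁴ = 2.7104 × 10⁻³, so Δρ ≈ 2.784 kg m⁻³.
N² = (g/ρ₀)·Δρ/Δz = g·(Δρ/ρ₀)/Δz = 9.8 × 2.7104 × 10⁻³ / 23 = 1.1549 × 10⁻³ s⁻².
N = √(1.1549 × 10⁻³) = 0.033984 rad s⁻¹ → T = 2π/N = 184.89 s ≈ 185 s.

185 s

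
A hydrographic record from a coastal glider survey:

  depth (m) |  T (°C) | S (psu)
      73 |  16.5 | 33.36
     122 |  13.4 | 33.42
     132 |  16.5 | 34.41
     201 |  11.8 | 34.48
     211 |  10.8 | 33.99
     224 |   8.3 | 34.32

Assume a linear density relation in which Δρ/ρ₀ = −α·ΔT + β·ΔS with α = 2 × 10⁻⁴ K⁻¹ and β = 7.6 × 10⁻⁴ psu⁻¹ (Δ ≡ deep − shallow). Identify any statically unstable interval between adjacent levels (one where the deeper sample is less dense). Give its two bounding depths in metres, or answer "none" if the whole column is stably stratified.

Evaluate Δρ/ρ₀ = −αΔT + βΔS across each adjacent pair:
  73–122 m: −αΔT+βΔS = −(2 × 10⁻⁴)(-3.1)+(7.6 × 10⁻⁴)(+0.06) = 6.7 × 10⁻⁴ → stable
  122–132 m: −αΔT+βΔS = −(2 × 10⁻⁴)(+3.1)+(7.6 × 10⁻⁴)(+0.99) = 1.3 × 10⁻⁴ → stable
  132–201 m: −αΔT+βΔS = −(2 × 10⁻⁴)(-4.7)+(7.6 × 10⁻⁴)(+0.07) = 9.9 × 10⁻⁴ → stable
  201–211 m: −αΔT+βΔS = −(2 × 10⁻⁴)(-1.0)+(7.6 × 10⁻⁴)(-0.49) = -1.7 × 10⁻⁴ → UNSTABLE
  211–224 m: −αΔT+βΔS = −(2 × 10⁻⁴)(-2.5)+(7.6 × 10⁻⁴)(+0.33) = 7.5 × 10⁻⁴ → stable
The 201–211 m interval has Δρ < 0: lighter water underlies denser water.

201–211 m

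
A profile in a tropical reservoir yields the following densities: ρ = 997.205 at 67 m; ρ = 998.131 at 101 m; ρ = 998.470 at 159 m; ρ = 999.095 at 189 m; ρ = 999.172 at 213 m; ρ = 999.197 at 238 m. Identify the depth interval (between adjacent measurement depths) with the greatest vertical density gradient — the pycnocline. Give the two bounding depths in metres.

Compute the density gradient over each adjacent pair:
  67–101 m: Δρ/Δz = 0.926/34 = 0.027 kg m⁻⁴
  101–159 m: Δρ/Δz = 0.339/58 = 5.8 × 10⁻³ kg m⁻⁴
  159–189 m: Δρ/Δz = 0.625/30 = 0.021 kg m⁻⁴
  189–213 m: Δρ/Δz = 0.077/24 = 3.2 × 10⁻³ kg m⁻⁴
  213–238 m: Δρ/Δz = 0.025/25 = 1.0 × 10⁻³ kg m⁻⁴
The largest gradient is in the 67–101 m interval — the pycnocline.

67–101 m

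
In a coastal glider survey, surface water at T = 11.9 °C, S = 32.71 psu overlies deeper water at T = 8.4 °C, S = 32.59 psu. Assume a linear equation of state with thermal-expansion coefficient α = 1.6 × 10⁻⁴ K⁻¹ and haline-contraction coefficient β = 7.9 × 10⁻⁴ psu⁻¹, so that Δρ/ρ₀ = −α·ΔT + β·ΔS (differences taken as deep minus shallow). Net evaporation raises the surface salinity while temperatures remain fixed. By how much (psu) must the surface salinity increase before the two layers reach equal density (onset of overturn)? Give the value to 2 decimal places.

Neutral buoyancy requires −α(T_deep − T_surf) + β(S_deep − S_surf′) = 0.
S_surf′ = S_deep − (α/β)·ΔT = 32.59 − (1.6 × 10⁻⁴/7.9 × 10⁻⁴)·(-3.5) = 33.2989 psu.
Increase required: 33.2989 − 32.71 = 0.5889 psu.

0.59 psu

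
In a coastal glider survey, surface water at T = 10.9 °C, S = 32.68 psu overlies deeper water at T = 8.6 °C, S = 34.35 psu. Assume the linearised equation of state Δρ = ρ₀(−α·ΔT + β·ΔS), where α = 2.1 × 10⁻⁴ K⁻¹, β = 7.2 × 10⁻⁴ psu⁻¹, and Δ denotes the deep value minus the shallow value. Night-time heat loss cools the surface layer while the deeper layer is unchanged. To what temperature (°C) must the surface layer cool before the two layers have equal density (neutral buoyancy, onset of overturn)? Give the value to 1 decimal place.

Neutral buoyancy requires Δρ = 0, i.e. −α(T_deep − T_surf′) + β(S_deep − S_surf) = 0.
T_surf′ = T_deep − (β/α)·ΔS = 8.6 − (7.2 × 10⁻⁴/2.1 × 10⁻⁴)·(+1.67) = 2.874 °C.
Cooling required: 10.9 − (2.874) = 8.026 °C.

2.9 °C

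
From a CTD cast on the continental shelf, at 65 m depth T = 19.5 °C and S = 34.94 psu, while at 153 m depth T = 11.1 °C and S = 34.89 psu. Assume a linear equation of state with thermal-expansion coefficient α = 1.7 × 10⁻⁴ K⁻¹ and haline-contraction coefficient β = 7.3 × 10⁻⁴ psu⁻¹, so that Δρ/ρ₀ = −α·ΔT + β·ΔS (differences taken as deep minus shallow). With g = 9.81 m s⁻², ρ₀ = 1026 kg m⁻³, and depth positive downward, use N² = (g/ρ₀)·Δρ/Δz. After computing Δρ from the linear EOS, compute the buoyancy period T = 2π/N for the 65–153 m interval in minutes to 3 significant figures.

ΔT = -8.4 K, ΔS = -0.05 psu (deep − shallow).
Δρ/ρ₀ = −αΔT + βΔS = 1.428 × 10⁻³ − 3.65 × 10⁻⁵ = 1.3915 × 10⁻³, so Δρ ≈ 1.428 kg m⁻³.
N² = (g/ρ₀)·Δρ/Δz = g·(Δρ/ρ₀)/Δz = 9.81 × 1.3915 × 10⁻³ / 88 = 1.5512 × 10⁻⁴ s⁻².
N = √(1.5512 × 10⁻⁴) = 0.012455 rad s⁻¹ → T = 2π/N = 504.47 s = 8.4078 min ≈ 8.41 min.

8.41 min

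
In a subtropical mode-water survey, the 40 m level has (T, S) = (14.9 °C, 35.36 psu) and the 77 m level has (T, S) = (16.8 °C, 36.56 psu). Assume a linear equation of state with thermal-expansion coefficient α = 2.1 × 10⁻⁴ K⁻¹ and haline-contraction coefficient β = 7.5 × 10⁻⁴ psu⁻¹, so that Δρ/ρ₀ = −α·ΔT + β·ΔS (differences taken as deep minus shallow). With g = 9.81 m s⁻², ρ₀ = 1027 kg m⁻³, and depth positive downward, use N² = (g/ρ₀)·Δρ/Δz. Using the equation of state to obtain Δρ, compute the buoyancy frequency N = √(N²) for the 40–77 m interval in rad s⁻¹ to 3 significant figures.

ΔT = +1.9 K, ΔS = +1.20 psu (deep − shallow).
Δρ/ρ₀ = −αΔT + βΔS = -3.99 × 10⁻⁴ + 9.00 × 10⁻⁴ = 5.01 × 10⁻⁴, so Δρ ≈ 0.5145 kg m⁻³.
N² = (g/ρ₀)·Δρ/Δz = g·(Δρ/ρ₀)/Δz = 9.81 × 5.01 × 10⁻⁴ / 37 = 1.3283 × 10⁻⁴ s⁻².
N = √(1.3283 × 10⁻⁴) = 0.011525 rad s⁻¹ ≈ 0.0115 rad s⁻¹.

0.0115 rad s⁻¹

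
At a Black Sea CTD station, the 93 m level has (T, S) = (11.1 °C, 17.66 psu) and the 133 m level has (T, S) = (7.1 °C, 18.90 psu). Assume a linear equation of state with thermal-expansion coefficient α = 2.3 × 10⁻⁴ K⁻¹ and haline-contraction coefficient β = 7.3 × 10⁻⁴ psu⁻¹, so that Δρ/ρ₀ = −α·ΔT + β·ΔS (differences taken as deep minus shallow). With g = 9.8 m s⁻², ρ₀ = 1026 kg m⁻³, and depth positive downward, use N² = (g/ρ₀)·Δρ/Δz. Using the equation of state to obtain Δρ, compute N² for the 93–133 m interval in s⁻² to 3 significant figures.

4.47 × 10⁻⁴ s⁻²

ΔT = -4.0 K, ΔS = +1.24 psu (deep − shallow).
Δρ/ρ₀ = −αΔT + βΔS = 9.20 × 10⁻⁴ + 9.052 × 10⁻⁴ = 1.8252 × 10⁻³, so Δρ ≈ 1.873 kg m⁻³.
N² = (g/ρ₀)·Δρ/Δz = g·(Δρ/ρ₀)/Δz = 9.8 × 1.8252 × 10⁻³ / 40 = 4.4717 × 10⁻⁴ s⁻² ≈ 4.47 × 10⁻⁴ s⁻².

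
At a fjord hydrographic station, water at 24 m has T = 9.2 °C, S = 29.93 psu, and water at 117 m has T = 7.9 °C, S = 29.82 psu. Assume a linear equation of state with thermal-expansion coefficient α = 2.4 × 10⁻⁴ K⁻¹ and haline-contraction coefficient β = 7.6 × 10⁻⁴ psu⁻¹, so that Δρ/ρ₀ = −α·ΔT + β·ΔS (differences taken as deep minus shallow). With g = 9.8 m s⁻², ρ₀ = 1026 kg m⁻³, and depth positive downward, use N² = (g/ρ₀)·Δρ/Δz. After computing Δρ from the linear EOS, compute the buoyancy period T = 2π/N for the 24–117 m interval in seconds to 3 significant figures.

1.28 × 10³ s

ΔT = -1.3 K, ΔS = -0.11 psu (deep − shallow).
Δρ/ρ₀ = −αΔT + βΔS = 3.12 × 10⁻⁴ − 8.36 × 10⁻⁵ = 2.284 × 10⁻⁴, so Δρ ≈ 0.2343 kg m⁻³.
N² = (g/ρ₀)·Δρ/Δz = g·(Δρ/ρ₀)/Δz = 9.8 × 2.284 × 10⁻⁴ / 93 = 2.4068 × 10⁻⁵ s⁻².
N = √(2.4068 × 10⁻⁵) = 4.9059 × 10⁻³ rad s⁻¹ → T = 2π/N = 1.2807 × 10³ s ≈ 1.28 × 10³ s.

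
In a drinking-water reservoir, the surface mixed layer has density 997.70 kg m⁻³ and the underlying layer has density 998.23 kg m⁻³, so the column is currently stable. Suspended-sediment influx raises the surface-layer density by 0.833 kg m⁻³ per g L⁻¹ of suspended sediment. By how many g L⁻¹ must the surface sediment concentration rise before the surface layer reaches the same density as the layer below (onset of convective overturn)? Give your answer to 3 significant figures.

0.636 g L⁻¹

Density deficit of the surface layer: 998.23 − 997.70 = 0.53 kg m⁻³.
Required change = 0.53 / 0.833 = 0.636 g L⁻¹.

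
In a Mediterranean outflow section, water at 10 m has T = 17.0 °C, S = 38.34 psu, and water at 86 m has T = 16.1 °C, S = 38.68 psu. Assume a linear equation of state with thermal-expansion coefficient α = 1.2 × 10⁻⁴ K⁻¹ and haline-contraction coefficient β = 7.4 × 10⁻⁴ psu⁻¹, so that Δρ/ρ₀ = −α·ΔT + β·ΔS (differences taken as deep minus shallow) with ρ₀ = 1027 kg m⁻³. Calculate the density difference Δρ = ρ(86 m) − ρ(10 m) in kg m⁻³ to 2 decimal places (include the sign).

ΔT = -0.9 K, ΔS = +0.34 psu (deep − shallow).
Δρ/ρ₀ = −(1.2 × 10⁻⁴)(-0.9) + (7.4 × 10⁻⁴)(+0.34) = 3.596 × 10⁻⁴.
Δρ = 1027 × (3.596 × 10⁻⁴) = +0.37 kg m⁻³.
Positive Δρ: denser below, stable.

+0.37 kg m⁻³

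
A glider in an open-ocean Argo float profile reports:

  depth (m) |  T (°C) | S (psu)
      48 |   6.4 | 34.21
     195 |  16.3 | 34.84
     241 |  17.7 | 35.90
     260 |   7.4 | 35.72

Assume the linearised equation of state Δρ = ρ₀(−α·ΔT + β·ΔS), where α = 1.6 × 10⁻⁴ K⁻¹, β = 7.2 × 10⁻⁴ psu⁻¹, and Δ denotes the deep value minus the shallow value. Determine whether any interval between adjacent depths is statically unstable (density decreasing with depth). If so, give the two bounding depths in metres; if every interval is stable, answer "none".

48–195 m

Evaluate Δρ/ρ₀ = −αΔT + βΔS across each adjacent pair:
  48–195 m: −αΔT+βΔS = −(1.6 × 10⁻⁴)(+9.9)+(7.2 × 10⁻⁴)(+0.63) = -1.1 × 10⁻³ → UNSTABLE
  195–241 m: −αΔT+βΔS = −(1.6 × 10⁻⁴)(+1.4)+(7.2 × 10⁻⁴)(+1.06) = 5.4 × 10⁻⁴ → stable
  241–260 m: −αΔT+βΔS = −(1.6 × 10⁻⁴)(-10.3)+(7.2 × 10⁻⁴)(-0.18) = 1.5 × 10⁻³ → stable
The 48–195 m interval has Δρ < 0: lighter water underlies denser water.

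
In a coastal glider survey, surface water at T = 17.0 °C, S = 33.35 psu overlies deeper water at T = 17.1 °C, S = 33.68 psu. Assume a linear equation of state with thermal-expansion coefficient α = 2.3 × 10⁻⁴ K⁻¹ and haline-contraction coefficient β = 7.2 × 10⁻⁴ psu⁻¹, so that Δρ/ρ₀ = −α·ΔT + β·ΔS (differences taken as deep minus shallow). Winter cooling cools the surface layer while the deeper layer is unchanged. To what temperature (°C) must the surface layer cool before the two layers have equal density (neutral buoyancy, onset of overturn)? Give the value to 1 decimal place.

Neutral buoyancy requires Δρ = 0, i.e. −α(T_deep − T_surf′) + β(S_deep − S_surf) = 0.
T_surf′ = T_deep − (β/α)·ΔS = 17.1 − (7.2 × 10⁻⁴/2.3 × 10⁻⁴)·(+0.33) = 16.067 °C.
Cooling required: 17.0 − (16.067) = 0.933 °C.

16.1 °C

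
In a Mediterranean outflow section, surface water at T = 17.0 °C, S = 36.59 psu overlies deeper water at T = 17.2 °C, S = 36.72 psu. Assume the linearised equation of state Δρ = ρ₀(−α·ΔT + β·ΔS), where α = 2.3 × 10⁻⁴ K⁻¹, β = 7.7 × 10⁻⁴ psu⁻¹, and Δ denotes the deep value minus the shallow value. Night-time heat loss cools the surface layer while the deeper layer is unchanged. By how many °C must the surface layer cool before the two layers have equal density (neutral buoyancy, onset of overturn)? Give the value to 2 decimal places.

Neutral buoyancy requires Δρ = 0, i.e. −α(T_deep − T_surf′) + β(S_deep − S_surf) = 0.
T_surf′ = T_deep − (β/α)·ΔS = 17.2 − (7.7 × 10⁻⁴/2.3 × 10⁻⁴)·(+0.13) = 16.7648 °C.
Cooling required: 17.0 − (16.7648) = 0.2352 °C.

0.24 °C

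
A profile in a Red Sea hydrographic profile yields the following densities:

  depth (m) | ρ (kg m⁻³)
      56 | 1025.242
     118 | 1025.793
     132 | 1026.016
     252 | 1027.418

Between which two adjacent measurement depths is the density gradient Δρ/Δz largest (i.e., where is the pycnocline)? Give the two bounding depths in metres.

118–132 m

Compute the density gradient over each adjacent pair:
  56–118 m: Δρ/Δz = 0.551/62 = 8.9 × 10⁻³ kg m⁻⁴
  118–132 m: Δρ/Δz = 0.223/14 = 0.016 kg m⁻⁴
  132–252 m: Δρ/Δz = 1.402/120 = 0.012 kg m⁻⁴
The largest gradient is in the 118–132 m interval — the pycnocline.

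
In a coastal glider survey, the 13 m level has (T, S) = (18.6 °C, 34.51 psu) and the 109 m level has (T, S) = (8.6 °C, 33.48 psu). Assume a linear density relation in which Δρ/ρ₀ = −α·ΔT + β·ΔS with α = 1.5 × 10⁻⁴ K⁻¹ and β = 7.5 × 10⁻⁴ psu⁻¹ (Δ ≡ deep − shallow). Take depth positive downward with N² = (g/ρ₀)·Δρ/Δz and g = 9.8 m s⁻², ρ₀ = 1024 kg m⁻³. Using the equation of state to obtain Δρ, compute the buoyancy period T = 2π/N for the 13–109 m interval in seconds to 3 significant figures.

729 s

ΔT = -10.0 K, ΔS = -1.03 psu (deep − shallow).
Δρ/ρ₀ = −αΔT + βΔS = 1.50 × 10⁻³ − 7.725 × 10⁻⁴ = 7.275 × 10⁻⁴, so Δρ ≈ 0.7450 kg m⁻³.
N² = (g/ρ₀)·Δρ/Δz = g·(Δρ/ρ₀)/Δz = 9.8 × 7.275 × 10⁻⁴ / 96 = 7.4266 × 10⁻⁵ s⁻².
N = √(7.4266 × 10⁻⁵) = 8.6178 × 10⁻³ rad s⁻¹ → T = 2π/N = 729.09 s ≈ 729 s.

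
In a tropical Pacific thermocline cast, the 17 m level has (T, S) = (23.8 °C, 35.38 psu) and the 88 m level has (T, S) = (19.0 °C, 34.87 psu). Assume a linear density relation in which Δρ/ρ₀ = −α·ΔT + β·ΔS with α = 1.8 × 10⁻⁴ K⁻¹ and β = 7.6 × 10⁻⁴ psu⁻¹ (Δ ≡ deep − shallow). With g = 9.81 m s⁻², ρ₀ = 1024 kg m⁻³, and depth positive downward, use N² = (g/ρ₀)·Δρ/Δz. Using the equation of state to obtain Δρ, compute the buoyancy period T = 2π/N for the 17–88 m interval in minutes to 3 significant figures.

ΔT = -4.8 K, ΔS = -0.51 psu (deep − shallow).
Δρ/ρ₀ = −αΔT + βΔS = 8.64 × 10⁻⁴ − 3.876 × 10⁻⁴ = 4.764 × 10⁻⁴, so Δρ ≈ 0.4878 kg m⁻³.
N² = (g/ρ₀)·Δρ/Δz = g·(Δρ/ρ₀)/Δz = 9.81 × 4.764 × 10⁻⁴ / 71 = 6.5824 × 10⁻⁵ s⁻².
N = √(6.5824 × 10⁻⁵) = 8.1132 × 10⁻³ rad s⁻¹ → T = 2π/N = 774.44 s = 12.907 min ≈ 12.9 min.

12.9 min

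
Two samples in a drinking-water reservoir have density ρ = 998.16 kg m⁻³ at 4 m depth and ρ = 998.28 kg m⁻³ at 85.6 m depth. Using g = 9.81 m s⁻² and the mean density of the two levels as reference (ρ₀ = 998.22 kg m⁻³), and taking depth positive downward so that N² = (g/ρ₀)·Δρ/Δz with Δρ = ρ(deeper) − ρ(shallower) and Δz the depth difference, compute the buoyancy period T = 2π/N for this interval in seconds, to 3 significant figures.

1.65 × 10³ s

Δρ = 998.28 − 998.16 = 0.12 kg m⁻³ over Δz = 85.6 − 4 = 81.6 m.
N² = (9.81/998.22) × (0.12/81.6) = 1.4452 × 10⁻⁵ s⁻².
N = √(1.4452 × 10⁻⁵) = 3.8016 × 10⁻³ rad s⁻¹, so T = 2π/N = 1.6528 × 10³ s ≈ 1.65 × 10³ s.
N² > 0, so the interval is statically stable.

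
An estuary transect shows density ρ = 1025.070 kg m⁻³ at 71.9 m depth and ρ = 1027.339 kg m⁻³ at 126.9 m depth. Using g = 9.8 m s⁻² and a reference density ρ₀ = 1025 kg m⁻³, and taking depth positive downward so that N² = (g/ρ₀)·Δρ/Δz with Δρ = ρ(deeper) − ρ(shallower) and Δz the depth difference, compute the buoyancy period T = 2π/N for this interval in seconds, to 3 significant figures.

Δρ = 1027.339 − 1025.070 = 2.269 kg m⁻³ over Δz = 126.9 − 71.9 = 55 m.
N² = (9.8/1025) × (2.269/55) = 3.9443 × 10⁻⁴ s⁻².
N = √(3.9443 × 10⁻⁴) = 0.019860 rad s⁻¹, so T = 2π/N = 316.37 s ≈ 316 s.
A positive N² confirms static stability across the interval.

316 s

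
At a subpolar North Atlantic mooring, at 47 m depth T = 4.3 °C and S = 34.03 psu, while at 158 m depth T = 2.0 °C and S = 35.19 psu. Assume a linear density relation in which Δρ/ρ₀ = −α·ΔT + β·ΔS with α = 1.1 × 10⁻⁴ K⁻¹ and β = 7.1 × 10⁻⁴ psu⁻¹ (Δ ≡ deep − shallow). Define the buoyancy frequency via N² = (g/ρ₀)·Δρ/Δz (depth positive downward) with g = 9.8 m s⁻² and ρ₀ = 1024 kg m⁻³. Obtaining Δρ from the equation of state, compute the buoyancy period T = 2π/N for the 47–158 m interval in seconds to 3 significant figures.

ΔT = -2.3 K, ΔS = +1.16 psu (deep − shallow).
Δρ/ρ₀ = −αΔT + βΔS = 2.53 × 10⁻⁴ + 8.236 × 10⁻⁴ = 1.0766 × 10⁻³, so Δρ ≈ 1.102 kg m⁻³.
N² = (g/ρ₀)·Δρ/Δz = g·(Δρ/ρ₀)/Δz = 9.8 × 1.0766 × 10⁻³ / 111 = 9.5051 × 10⁻⁵ s⁻².
N = √(9.5051 × 10⁻⁵) = 9.7494 × 10⁻³ rad s⁻¹ → T = 2π/N = 644.47 s ≈ 644 s.

644 s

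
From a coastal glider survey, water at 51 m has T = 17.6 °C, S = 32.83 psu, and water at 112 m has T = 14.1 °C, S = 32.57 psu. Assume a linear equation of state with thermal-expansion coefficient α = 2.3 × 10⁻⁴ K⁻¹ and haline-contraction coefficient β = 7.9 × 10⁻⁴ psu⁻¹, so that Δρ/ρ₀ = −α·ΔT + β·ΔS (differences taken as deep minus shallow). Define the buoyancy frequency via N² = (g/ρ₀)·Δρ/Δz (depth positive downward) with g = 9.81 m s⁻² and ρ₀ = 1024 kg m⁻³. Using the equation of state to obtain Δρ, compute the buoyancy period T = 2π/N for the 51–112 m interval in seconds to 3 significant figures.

ΔT = -3.5 K, ΔS = -0.26 psu (deep − shallow).
Δρ/ρ₀ = −αΔT + βΔS = 8.05 × 10⁻⁴ − 2.054 × 10⁻⁴ = 5.996 × 10⁻⁴, so Δρ ≈ 0.6140 kg m⁻³.
N² = (g/ρ₀)·Δρ/Δz = g·(Δρ/ρ₀)/Δz = 9.81 × 5.996 × 10⁻⁴ / 61 = 9.6427 × 10⁻⁵ s⁻².
N = √(9.6427 × 10⁻⁵) = 9.8197 × 10⁻³ rad s⁻¹ → T = 2π/N = 639.86 s ≈ 640 s.

640 s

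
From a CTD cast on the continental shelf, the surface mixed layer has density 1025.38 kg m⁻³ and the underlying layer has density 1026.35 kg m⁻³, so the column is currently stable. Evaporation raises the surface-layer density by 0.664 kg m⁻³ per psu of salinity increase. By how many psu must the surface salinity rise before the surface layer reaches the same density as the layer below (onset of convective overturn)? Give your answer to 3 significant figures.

Density deficit of the surface layer: 1026.35 − 1025.38 = 0.97 kg m⁻³.
Required change = 0.97 / 0.664 = 1.46 psu.

1.46 psu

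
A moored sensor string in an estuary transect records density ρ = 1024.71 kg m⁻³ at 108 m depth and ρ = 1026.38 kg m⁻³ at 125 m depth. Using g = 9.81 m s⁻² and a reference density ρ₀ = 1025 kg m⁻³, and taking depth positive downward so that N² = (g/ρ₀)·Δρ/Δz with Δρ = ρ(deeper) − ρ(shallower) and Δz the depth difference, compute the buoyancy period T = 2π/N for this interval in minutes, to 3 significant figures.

Δρ = 1026.38 − 1024.71 = 1.67 kg m⁻³ over Δz = 125 − 108 = 17 m.
N² = (9.81/1025) × (1.67/17) = 9.4018 × 10⁻⁴ s⁻².
N = √(9.4018 × 10⁻⁴) = 0.030662 rad s⁻¹, so T = 2π/N = 204.92 s = 3.4153 min ≈ 3.42 min.
Since Δρ > 0 the layer is stably stratified.

3.42 min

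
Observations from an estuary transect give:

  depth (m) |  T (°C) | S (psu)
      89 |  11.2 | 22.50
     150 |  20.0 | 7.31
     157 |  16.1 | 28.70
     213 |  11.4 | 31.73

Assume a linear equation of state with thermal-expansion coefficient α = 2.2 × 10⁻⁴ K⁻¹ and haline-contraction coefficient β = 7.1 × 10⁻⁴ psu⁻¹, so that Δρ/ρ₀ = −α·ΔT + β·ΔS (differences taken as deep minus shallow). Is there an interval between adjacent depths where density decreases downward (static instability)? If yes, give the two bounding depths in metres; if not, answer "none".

Evaluate Δρ/ρ₀ = −αΔT + βΔS across each adjacent pair:
  89–150 m: −αΔT+βΔS = −(2.2 × 10⁻⁴)(+8.8)+(7.1 × 10⁻⁴)(-15.19) = -0.013 → UNSTABLE
  150–157 m: −αΔT+βΔS = −(2.2 × 10⁻⁴)(-3.9)+(7.1 × 10⁻⁴)(+21.39) = 0.016 → stable
  157–213 m: −αΔT+βΔS = −(2.2 × 10⁻⁴)(-4.7)+(7.1 × 10⁻⁴)(+3.03) = 3.2 × 10⁻³ → stable
The 89–150 m interval has Δρ < 0: lighter water underlies denser water.

89–150 m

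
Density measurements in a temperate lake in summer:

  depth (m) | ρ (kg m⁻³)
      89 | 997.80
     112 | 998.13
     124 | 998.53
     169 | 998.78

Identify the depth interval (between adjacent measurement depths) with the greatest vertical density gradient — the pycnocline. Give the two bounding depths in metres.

Compute the density gradient over each adjacent pair:
  89–112 m: Δρ/Δz = 0.33/23 = 0.014 kg m⁻⁴
  112–124 m: Δρ/Δz = 0.40/12 = 0.033 kg m⁻⁴
  124–169 m: Δρ/Δz = 0.25/45 = 5.6 × 10⁻³ kg m⁻⁴
The largest gradient is in the 112–124 m interval — the pycnocline.

112–124 m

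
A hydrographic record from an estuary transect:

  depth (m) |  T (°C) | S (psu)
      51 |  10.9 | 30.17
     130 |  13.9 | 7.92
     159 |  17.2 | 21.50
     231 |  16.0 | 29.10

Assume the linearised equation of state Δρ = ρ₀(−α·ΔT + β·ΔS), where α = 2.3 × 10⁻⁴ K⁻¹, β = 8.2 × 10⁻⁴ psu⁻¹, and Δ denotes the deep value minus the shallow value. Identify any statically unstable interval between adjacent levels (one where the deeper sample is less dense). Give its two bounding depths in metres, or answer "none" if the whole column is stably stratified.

51–130 m

Evaluate Δρ/ρ₀ = −αΔT + βΔS across each adjacent pair:
  51–130 m: −αΔT+βΔS = −(2.3 × 10⁻⁴)(+3.0)+(8.2 × 10⁻⁴)(-22.25) = -0.019 → UNSTABLE
  130–159 m: −αΔT+βΔS = −(2.3 × 10⁻⁴)(+3.3)+(8.2 × 10⁻⁴)(+13.58) = 0.010 → stable
  159–231 m: −αΔT+βΔS = −(2.3 × 10⁻⁴)(-1.2)+(8.2 × 10⁻⁴)(+7.60) = 6.5 × 10⁻³ → stable
The 51–130 m interval has Δρ < 0: lighter water underlies denser water.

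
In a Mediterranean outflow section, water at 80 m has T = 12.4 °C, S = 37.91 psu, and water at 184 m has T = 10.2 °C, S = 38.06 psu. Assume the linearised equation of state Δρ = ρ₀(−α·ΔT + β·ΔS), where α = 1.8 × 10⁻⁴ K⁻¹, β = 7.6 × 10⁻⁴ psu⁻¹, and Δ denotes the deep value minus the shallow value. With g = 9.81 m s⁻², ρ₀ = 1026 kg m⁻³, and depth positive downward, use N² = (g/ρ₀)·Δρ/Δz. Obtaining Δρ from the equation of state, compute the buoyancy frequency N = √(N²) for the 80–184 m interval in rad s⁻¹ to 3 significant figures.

ΔT = -2.2 K, ΔS = +0.15 psu (deep − shallow).
Δρ/ρ₀ = −αΔT + βΔS = 3.96 × 10⁻⁴ + 1.14 × 10⁻⁴ = 5.10 × 10⁻⁴, so Δρ ≈ 0.5233 kg m⁻³.
N² = (g/ρ₀)·Δρ/Δz = g·(Δρ/ρ₀)/Δz = 9.81 × 5.10 × 10⁻⁴ / 104 = 4.8107 × 10⁻⁵ s⁻².
N = √(4.8107 × 10⁻⁵) = 6.9359 × 10⁻³ rad s⁻¹ ≈ 6.94 × 10⁻³ rad s⁻¹.

6.94 × 10⁻³ rad s⁻¹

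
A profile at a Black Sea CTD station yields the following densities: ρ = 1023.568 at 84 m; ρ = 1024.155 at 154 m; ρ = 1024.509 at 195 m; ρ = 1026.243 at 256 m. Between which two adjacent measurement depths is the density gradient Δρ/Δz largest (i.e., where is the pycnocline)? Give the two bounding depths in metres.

Compute the density gradient over each adjacent pair:
  84–154 m: Δρ/Δz = 0.587/70 = 8.4 × 10⁻³ kg m⁻⁴
  154–195 m: Δρ/Δz = 0.354/41 = 8.6 × 10⁻³ kg m⁻⁴
  195–256 m: Δρ/Δz = 1.734/61 = 0.028 kg m⁻⁴
The largest gradient is in the 195–256 m interval — the pycnocline.

195–256 m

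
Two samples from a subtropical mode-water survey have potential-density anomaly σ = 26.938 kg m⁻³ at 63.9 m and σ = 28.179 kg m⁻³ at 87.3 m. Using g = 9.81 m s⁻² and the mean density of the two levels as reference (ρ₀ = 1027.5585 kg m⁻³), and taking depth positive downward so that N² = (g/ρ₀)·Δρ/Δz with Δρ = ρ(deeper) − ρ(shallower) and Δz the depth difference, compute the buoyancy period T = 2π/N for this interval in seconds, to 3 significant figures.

279 s

Δρ = 1028.179 − 1026.938 = 1.241 kg m⁻³ over Δz = 87.3 − 63.9 = 23.4 m.
N² = (9.81/1027.5585) × (1.241/23.4) = 5.0631 × 10⁻⁴ s⁻².
N = √(5.0631 × 10⁻⁴) = 0.022501 rad s⁻¹, so T = 2π/N = 279.24 s ≈ 279 s.
N² > 0, so the interval is statically stable.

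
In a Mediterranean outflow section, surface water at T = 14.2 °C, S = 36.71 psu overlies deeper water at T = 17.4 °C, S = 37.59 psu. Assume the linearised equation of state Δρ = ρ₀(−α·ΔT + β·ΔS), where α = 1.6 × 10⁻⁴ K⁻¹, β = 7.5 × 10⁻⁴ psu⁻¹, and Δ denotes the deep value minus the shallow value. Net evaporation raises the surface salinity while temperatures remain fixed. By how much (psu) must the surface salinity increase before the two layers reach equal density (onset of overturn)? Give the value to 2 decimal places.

Neutral buoyancy requires −α(T_deep − T_surf) + β(S_deep − S_surf′) = 0.
S_surf′ = S_deep − (α/β)·ΔT = 37.59 − (1.6 × 10⁻⁴/7.5 × 10⁻⁴)·(+3.2) = 36.9073 psu.
Increase required: 36.9073 − 36.71 = 0.1973 psu.

0.20 psu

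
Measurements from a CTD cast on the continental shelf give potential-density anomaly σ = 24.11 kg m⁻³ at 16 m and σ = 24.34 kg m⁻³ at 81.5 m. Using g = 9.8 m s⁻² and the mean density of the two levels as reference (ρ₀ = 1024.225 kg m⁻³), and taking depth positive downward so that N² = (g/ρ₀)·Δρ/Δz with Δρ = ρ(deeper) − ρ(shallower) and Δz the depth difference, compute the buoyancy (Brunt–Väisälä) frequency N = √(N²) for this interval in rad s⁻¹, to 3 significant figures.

5.80 × 10⁻³ rad s⁻¹

Δρ = 1024.34 − 1024.11 = 0.23 kg m⁻³ over Δz = 81.5 − 16 = 65.5 m.
N² = (9.8/1024.225) × (0.23/65.5) = 3.3598 × 10⁻⁵ s⁻².
N = √(3.3598 × 10⁻⁵) = 5.7964 × 10⁻³ rad s⁻¹ ≈ 5.80 × 10⁻³ rad s⁻¹.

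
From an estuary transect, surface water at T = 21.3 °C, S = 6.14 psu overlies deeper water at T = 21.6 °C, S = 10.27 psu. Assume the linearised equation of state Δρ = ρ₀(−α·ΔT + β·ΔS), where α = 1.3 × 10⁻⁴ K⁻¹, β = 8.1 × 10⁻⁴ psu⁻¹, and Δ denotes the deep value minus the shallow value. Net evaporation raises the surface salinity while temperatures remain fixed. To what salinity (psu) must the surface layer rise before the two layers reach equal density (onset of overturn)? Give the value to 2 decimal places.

Neutral buoyancy requires −α(T_deep − T_surf) + β(S_deep − S_surf′) = 0.
S_surf′ = S_deep − (α/β)·ΔT = 10.27 − (1.3 × 10⁻⁴/8.1 × 10⁻⁴)·(+0.3) = 10.2219 psu.
Increase required: 10.2219 − 6.14 = 4.0819 psu.

10.22 psu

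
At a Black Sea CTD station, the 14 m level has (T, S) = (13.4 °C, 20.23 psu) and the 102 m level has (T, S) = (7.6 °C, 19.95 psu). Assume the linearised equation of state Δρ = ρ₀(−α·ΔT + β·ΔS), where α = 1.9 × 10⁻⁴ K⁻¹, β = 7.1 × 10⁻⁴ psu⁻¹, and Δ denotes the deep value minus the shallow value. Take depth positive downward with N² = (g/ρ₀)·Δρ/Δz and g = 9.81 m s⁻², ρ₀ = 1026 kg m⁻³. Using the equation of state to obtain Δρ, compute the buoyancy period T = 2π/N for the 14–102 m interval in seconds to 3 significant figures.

626 s

ΔT = -5.8 K, ΔS = -0.28 psu (deep − shallow).
Δρ/ρ₀ = −αΔT + βΔS = 1.102 × 10⁻³ − 1.988 × 10⁻⁴ = 9.032 × 10⁻⁴, so Δρ ≈ 0.9267 kg m⁻³.
N² = (g/ρ₀)·Δρ/Δz = g·(Δρ/ρ₀)/Δz = 9.81 × 9.032 × 10⁻⁴ / 88 = 1.0069 × 10⁻⁴ s⁻².
N = √(1.0069 × 10⁻⁴) = 0.010034 rad s⁻¹ → T = 2π/N = 626.19 s ≈ 626 s.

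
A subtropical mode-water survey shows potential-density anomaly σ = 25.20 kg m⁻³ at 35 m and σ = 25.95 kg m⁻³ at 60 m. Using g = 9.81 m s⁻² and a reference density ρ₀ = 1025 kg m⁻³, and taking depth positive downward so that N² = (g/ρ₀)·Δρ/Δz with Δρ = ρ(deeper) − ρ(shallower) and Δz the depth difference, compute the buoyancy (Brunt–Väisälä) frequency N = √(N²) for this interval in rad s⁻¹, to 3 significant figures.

Δρ = 1025.95 − 1025.20 = 0.75 kg m⁻³ over Δz = 60 − 35 = 25 m.
N² = (9.81/1025) × (0.75/25) = 2.8712 × 10⁻⁴ s⁻².
N = √(2.8712 × 10⁻⁴) = 0.016945 rad s⁻¹ ≈ 0.0169 rad s⁻¹.

0.0169 rad s⁻¹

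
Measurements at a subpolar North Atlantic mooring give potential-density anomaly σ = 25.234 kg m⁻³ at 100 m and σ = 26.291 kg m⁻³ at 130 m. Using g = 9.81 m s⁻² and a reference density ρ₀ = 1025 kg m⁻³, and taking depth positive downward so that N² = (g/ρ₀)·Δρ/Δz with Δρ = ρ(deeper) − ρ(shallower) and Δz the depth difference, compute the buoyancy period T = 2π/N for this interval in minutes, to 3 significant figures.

Δρ = 1026.291 − 1025.234 = 1.057 kg m⁻³ over Δz = 130 − 100 = 30 m.
N² = (9.81/1025) × (1.057/30) = 3.3721 × 10⁻⁴ s⁻².
N = √(3.3721 × 10⁻⁴) = 0.018363 rad s⁻¹, so T = 2π/N = 342.17 s = 5.7028 min ≈ 5.70 min.

5.70 min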